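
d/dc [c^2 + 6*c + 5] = 2*c + 6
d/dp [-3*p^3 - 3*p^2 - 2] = 3*p*(-3*p - 2)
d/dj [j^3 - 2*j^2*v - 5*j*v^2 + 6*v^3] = 3*j^2 - 4*j*v - 5*v^2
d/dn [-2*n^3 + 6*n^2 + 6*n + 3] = -6*n^2 + 12*n + 6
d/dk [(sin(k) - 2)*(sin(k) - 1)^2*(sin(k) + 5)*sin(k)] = (5*sin(k)^4 + 4*sin(k)^3 - 45*sin(k)^2 + 46*sin(k) - 10)*cos(k)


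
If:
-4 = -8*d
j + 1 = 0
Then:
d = 1/2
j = -1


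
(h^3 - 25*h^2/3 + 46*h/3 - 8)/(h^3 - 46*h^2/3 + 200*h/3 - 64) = (h - 1)/(h - 8)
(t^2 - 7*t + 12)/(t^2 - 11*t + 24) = (t - 4)/(t - 8)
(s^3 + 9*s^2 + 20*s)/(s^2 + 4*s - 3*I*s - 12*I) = s*(s + 5)/(s - 3*I)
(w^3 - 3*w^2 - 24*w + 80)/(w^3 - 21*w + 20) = (w - 4)/(w - 1)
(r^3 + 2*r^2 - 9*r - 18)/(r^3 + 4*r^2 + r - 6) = (r - 3)/(r - 1)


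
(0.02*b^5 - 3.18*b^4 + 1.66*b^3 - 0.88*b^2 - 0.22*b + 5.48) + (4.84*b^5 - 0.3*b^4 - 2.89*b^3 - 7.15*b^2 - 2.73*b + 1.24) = 4.86*b^5 - 3.48*b^4 - 1.23*b^3 - 8.03*b^2 - 2.95*b + 6.72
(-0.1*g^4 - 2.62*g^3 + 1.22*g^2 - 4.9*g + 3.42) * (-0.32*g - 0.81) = 0.032*g^5 + 0.9194*g^4 + 1.7318*g^3 + 0.5798*g^2 + 2.8746*g - 2.7702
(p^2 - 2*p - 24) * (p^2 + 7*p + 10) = p^4 + 5*p^3 - 28*p^2 - 188*p - 240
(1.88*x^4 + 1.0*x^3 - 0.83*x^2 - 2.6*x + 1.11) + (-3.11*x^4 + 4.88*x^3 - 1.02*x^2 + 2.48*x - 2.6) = -1.23*x^4 + 5.88*x^3 - 1.85*x^2 - 0.12*x - 1.49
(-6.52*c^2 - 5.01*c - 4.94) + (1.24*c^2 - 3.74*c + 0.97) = -5.28*c^2 - 8.75*c - 3.97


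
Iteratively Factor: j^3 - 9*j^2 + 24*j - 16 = (j - 4)*(j^2 - 5*j + 4) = (j - 4)^2*(j - 1)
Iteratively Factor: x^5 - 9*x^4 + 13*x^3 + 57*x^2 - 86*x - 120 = (x - 4)*(x^4 - 5*x^3 - 7*x^2 + 29*x + 30) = (x - 4)*(x + 2)*(x^3 - 7*x^2 + 7*x + 15) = (x - 4)*(x + 1)*(x + 2)*(x^2 - 8*x + 15) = (x - 5)*(x - 4)*(x + 1)*(x + 2)*(x - 3)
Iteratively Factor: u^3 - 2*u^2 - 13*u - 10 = (u + 1)*(u^2 - 3*u - 10) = (u + 1)*(u + 2)*(u - 5)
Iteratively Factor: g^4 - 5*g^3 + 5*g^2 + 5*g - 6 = (g - 1)*(g^3 - 4*g^2 + g + 6) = (g - 3)*(g - 1)*(g^2 - g - 2) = (g - 3)*(g - 2)*(g - 1)*(g + 1)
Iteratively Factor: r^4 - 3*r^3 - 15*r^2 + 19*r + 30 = (r + 1)*(r^3 - 4*r^2 - 11*r + 30) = (r - 2)*(r + 1)*(r^2 - 2*r - 15) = (r - 2)*(r + 1)*(r + 3)*(r - 5)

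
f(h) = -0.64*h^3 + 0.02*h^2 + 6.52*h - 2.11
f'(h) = -1.92*h^2 + 0.04*h + 6.52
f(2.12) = 5.70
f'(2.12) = -2.02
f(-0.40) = -4.67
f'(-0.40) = 6.20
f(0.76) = 2.58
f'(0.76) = 5.44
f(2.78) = 2.42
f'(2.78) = -8.21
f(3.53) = -7.00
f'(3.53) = -17.26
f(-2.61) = -7.61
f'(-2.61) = -6.66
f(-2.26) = -9.36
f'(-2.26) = -3.38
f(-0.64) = -6.11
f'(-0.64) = 5.71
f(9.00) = -408.37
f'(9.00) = -148.64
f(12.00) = -1026.91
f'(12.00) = -269.48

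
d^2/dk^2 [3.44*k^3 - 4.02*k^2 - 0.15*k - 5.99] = 20.64*k - 8.04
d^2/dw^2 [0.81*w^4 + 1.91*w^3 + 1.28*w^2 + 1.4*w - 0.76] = 9.72*w^2 + 11.46*w + 2.56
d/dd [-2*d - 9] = -2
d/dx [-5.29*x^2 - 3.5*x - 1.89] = -10.58*x - 3.5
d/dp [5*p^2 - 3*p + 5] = 10*p - 3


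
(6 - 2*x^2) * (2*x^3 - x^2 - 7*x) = -4*x^5 + 2*x^4 + 26*x^3 - 6*x^2 - 42*x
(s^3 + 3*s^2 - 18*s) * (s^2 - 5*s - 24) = s^5 - 2*s^4 - 57*s^3 + 18*s^2 + 432*s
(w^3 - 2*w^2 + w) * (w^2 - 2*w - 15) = w^5 - 4*w^4 - 10*w^3 + 28*w^2 - 15*w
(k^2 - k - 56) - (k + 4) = k^2 - 2*k - 60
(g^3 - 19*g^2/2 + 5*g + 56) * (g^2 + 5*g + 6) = g^5 - 9*g^4/2 - 73*g^3/2 + 24*g^2 + 310*g + 336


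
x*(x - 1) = x^2 - x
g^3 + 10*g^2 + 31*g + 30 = (g + 2)*(g + 3)*(g + 5)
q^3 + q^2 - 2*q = q*(q - 1)*(q + 2)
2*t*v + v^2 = v*(2*t + v)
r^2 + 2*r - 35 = (r - 5)*(r + 7)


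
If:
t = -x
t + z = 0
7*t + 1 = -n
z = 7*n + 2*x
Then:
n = -1/50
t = -7/50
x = 7/50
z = 7/50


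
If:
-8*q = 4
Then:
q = -1/2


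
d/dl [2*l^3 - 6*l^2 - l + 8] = 6*l^2 - 12*l - 1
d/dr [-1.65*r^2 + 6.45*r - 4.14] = 6.45 - 3.3*r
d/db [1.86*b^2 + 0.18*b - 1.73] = 3.72*b + 0.18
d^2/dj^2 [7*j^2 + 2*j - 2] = 14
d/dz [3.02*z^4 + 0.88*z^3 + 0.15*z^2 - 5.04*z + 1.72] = 12.08*z^3 + 2.64*z^2 + 0.3*z - 5.04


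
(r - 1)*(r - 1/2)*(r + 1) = r^3 - r^2/2 - r + 1/2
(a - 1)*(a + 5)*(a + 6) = a^3 + 10*a^2 + 19*a - 30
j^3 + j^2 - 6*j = j*(j - 2)*(j + 3)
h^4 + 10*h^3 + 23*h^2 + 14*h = h*(h + 1)*(h + 2)*(h + 7)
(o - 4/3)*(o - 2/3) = o^2 - 2*o + 8/9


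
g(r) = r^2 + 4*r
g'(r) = 2*r + 4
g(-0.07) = -0.28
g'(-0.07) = 3.86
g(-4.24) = 1.02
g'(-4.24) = -4.48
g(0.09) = 0.37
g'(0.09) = 4.18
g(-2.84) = -3.29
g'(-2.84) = -1.68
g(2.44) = 15.71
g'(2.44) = 8.88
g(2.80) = 19.04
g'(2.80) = 9.60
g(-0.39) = -1.41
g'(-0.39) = 3.22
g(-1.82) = -3.97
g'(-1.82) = 0.36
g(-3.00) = -3.00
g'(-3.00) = -2.00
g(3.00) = 21.00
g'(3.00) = 10.00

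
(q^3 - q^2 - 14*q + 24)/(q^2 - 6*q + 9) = (q^2 + 2*q - 8)/(q - 3)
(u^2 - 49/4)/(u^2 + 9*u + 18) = (u^2 - 49/4)/(u^2 + 9*u + 18)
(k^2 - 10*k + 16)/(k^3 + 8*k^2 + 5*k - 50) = (k - 8)/(k^2 + 10*k + 25)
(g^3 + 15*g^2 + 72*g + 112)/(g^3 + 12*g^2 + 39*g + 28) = (g + 4)/(g + 1)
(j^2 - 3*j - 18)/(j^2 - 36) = (j + 3)/(j + 6)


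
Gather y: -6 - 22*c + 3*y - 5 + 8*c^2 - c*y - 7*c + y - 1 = 8*c^2 - 29*c + y*(4 - c) - 12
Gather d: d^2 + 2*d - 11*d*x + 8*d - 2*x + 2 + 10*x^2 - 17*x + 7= d^2 + d*(10 - 11*x) + 10*x^2 - 19*x + 9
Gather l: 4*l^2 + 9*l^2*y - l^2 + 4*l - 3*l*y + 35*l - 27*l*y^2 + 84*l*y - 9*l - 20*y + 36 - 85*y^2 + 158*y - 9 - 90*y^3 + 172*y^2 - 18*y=l^2*(9*y + 3) + l*(-27*y^2 + 81*y + 30) - 90*y^3 + 87*y^2 + 120*y + 27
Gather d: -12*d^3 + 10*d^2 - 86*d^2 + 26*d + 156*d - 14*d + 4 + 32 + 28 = -12*d^3 - 76*d^2 + 168*d + 64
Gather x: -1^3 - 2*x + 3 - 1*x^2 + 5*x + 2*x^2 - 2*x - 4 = x^2 + x - 2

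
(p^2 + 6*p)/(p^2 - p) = (p + 6)/(p - 1)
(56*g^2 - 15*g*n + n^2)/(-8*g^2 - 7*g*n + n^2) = (-7*g + n)/(g + n)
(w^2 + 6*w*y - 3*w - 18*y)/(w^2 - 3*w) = (w + 6*y)/w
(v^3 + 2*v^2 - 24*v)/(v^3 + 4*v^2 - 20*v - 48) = v/(v + 2)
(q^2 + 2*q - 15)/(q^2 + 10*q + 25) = (q - 3)/(q + 5)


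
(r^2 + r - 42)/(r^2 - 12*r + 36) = (r + 7)/(r - 6)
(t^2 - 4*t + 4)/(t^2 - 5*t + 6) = (t - 2)/(t - 3)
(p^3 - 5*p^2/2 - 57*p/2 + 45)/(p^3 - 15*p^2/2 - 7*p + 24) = (p^2 - p - 30)/(p^2 - 6*p - 16)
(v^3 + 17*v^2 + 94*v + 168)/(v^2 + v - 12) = (v^2 + 13*v + 42)/(v - 3)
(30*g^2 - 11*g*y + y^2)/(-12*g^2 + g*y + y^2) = (30*g^2 - 11*g*y + y^2)/(-12*g^2 + g*y + y^2)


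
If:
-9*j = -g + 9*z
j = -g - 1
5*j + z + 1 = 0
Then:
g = -27/35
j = -8/35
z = 1/7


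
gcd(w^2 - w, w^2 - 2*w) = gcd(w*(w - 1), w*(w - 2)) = w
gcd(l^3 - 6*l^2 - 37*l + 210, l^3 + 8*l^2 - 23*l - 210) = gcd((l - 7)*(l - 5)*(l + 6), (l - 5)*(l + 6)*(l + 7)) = l^2 + l - 30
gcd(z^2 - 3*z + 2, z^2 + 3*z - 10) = z - 2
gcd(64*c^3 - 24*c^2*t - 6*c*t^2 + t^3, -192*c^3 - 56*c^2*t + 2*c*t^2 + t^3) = -32*c^2 - 4*c*t + t^2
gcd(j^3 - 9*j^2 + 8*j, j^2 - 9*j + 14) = 1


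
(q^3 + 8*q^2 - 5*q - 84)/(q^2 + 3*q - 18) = (q^2 + 11*q + 28)/(q + 6)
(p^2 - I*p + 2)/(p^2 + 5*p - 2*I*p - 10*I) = (p + I)/(p + 5)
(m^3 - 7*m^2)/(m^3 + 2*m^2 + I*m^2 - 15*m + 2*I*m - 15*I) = m^2*(m - 7)/(m^3 + m^2*(2 + I) + m*(-15 + 2*I) - 15*I)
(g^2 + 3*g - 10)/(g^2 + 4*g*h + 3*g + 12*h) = (g^2 + 3*g - 10)/(g^2 + 4*g*h + 3*g + 12*h)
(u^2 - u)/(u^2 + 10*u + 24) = u*(u - 1)/(u^2 + 10*u + 24)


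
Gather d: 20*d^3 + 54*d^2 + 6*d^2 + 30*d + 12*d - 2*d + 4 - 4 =20*d^3 + 60*d^2 + 40*d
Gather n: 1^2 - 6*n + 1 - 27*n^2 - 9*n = -27*n^2 - 15*n + 2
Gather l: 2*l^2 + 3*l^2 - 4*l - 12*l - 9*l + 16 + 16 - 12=5*l^2 - 25*l + 20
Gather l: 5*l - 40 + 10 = 5*l - 30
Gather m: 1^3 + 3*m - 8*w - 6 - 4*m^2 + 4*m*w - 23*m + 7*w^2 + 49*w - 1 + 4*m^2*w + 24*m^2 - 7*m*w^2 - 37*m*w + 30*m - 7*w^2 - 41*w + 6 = m^2*(4*w + 20) + m*(-7*w^2 - 33*w + 10)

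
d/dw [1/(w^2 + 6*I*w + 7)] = 2*(-w - 3*I)/(w^2 + 6*I*w + 7)^2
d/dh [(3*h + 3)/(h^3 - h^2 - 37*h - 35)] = 6*(1 - h)/(h^4 - 4*h^3 - 66*h^2 + 140*h + 1225)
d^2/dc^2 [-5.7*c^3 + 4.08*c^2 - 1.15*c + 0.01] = 8.16 - 34.2*c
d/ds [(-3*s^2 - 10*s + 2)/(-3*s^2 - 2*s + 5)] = 2*(-12*s^2 - 9*s - 23)/(9*s^4 + 12*s^3 - 26*s^2 - 20*s + 25)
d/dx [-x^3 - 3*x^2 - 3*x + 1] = -3*x^2 - 6*x - 3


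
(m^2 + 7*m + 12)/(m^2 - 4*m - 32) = (m + 3)/(m - 8)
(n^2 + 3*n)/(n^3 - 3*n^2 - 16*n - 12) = n*(n + 3)/(n^3 - 3*n^2 - 16*n - 12)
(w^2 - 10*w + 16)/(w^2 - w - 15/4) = 4*(-w^2 + 10*w - 16)/(-4*w^2 + 4*w + 15)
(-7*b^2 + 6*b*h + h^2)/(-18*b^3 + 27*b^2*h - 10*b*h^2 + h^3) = (7*b + h)/(18*b^2 - 9*b*h + h^2)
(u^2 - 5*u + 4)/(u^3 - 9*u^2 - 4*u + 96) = (u - 1)/(u^2 - 5*u - 24)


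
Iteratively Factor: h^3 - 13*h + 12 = (h - 1)*(h^2 + h - 12) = (h - 3)*(h - 1)*(h + 4)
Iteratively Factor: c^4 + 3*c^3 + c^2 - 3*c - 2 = (c + 2)*(c^3 + c^2 - c - 1) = (c + 1)*(c + 2)*(c^2 - 1) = (c + 1)^2*(c + 2)*(c - 1)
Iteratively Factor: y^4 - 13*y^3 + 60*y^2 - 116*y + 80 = (y - 2)*(y^3 - 11*y^2 + 38*y - 40) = (y - 4)*(y - 2)*(y^2 - 7*y + 10) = (y - 4)*(y - 2)^2*(y - 5)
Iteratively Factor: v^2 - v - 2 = (v + 1)*(v - 2)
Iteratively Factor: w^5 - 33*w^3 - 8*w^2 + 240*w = (w - 3)*(w^4 + 3*w^3 - 24*w^2 - 80*w) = w*(w - 3)*(w^3 + 3*w^2 - 24*w - 80) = w*(w - 3)*(w + 4)*(w^2 - w - 20) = w*(w - 3)*(w + 4)^2*(w - 5)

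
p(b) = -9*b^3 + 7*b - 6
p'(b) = 7 - 27*b^2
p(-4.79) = 949.59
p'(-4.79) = -612.49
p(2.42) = -116.61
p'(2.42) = -151.12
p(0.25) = -4.39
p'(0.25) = 5.31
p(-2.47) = 112.33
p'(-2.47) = -157.72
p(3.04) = -237.57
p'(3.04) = -242.52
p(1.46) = -23.79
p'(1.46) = -50.55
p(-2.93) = 199.87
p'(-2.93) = -224.79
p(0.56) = -3.66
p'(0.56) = -1.47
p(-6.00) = 1896.00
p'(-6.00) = -965.00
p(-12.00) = 15462.00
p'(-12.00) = -3881.00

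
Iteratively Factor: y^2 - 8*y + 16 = (y - 4)*(y - 4)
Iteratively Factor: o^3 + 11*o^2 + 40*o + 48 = (o + 3)*(o^2 + 8*o + 16) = (o + 3)*(o + 4)*(o + 4)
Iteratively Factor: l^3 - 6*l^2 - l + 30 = (l - 3)*(l^2 - 3*l - 10) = (l - 3)*(l + 2)*(l - 5)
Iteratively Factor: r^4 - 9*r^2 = (r + 3)*(r^3 - 3*r^2) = r*(r + 3)*(r^2 - 3*r) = r*(r - 3)*(r + 3)*(r)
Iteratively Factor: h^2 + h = (h + 1)*(h)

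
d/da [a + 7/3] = 1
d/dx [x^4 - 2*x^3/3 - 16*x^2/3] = 2*x*(6*x^2 - 3*x - 16)/3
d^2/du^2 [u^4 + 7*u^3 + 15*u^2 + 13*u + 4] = 12*u^2 + 42*u + 30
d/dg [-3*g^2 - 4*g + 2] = -6*g - 4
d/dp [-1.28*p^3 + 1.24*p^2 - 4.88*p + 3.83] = -3.84*p^2 + 2.48*p - 4.88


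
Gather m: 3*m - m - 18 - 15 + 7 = 2*m - 26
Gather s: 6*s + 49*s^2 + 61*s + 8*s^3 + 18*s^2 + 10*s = 8*s^3 + 67*s^2 + 77*s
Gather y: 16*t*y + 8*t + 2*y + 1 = 8*t + y*(16*t + 2) + 1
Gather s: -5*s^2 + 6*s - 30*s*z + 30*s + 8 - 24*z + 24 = -5*s^2 + s*(36 - 30*z) - 24*z + 32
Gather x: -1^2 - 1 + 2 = 0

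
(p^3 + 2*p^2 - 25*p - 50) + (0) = p^3 + 2*p^2 - 25*p - 50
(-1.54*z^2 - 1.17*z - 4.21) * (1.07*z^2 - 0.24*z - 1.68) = -1.6478*z^4 - 0.8823*z^3 - 1.6367*z^2 + 2.976*z + 7.0728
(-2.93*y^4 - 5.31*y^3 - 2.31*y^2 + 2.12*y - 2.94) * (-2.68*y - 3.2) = 7.8524*y^5 + 23.6068*y^4 + 23.1828*y^3 + 1.7104*y^2 + 1.0952*y + 9.408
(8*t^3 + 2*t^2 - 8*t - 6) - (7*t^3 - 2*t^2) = t^3 + 4*t^2 - 8*t - 6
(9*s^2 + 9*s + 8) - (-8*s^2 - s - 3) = 17*s^2 + 10*s + 11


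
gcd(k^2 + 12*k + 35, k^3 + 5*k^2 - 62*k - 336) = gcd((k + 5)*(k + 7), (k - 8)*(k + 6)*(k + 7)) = k + 7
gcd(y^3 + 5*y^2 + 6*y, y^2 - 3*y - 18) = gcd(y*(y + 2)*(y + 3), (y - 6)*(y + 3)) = y + 3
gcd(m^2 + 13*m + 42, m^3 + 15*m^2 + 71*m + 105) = m + 7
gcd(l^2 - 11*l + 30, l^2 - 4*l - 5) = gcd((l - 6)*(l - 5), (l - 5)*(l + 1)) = l - 5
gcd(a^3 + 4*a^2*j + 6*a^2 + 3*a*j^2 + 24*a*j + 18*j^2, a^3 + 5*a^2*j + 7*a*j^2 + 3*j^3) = a^2 + 4*a*j + 3*j^2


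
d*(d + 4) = d^2 + 4*d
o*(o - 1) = o^2 - o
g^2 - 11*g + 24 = (g - 8)*(g - 3)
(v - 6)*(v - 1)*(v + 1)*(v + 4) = v^4 - 2*v^3 - 25*v^2 + 2*v + 24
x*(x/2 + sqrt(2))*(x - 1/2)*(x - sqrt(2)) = x^4/2 - x^3/4 + sqrt(2)*x^3/2 - 2*x^2 - sqrt(2)*x^2/4 + x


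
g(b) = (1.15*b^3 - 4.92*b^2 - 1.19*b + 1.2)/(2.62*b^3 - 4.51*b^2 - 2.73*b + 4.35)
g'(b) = (-7.86*b^2 + 9.02*b + 2.73)*(1.15*b^3 - 4.92*b^2 - 1.19*b + 1.2)/(2.62*b^3 - 4.51*b^2 - 2.73*b + 4.35)^2 + (3.45*b^2 - 9.84*b - 1.19)/(2.62*b^3 - 4.51*b^2 - 2.73*b + 4.35) = (7.7039*b^4 - 0.0434000000000054*b^3 + 13.6402*b^2 - 31.98*b - 1.9005)/(6.8644*b^6 - 23.6324*b^5 + 6.0349*b^4 + 47.4186*b^3 - 31.7841*b^2 - 23.751*b + 18.9225)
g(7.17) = 0.23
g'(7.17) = 0.04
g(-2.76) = 0.74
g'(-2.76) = 0.11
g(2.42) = -1.68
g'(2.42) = 3.69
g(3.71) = -0.19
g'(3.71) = 0.35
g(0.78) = -3.02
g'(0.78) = -30.31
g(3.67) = -0.20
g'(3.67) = 0.37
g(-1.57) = 1.07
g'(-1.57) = 0.81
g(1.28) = 5.75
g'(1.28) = 0.09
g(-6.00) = 0.59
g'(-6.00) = 0.02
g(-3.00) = 0.71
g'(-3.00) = 0.09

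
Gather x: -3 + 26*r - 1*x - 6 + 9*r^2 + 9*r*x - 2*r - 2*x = 9*r^2 + 24*r + x*(9*r - 3) - 9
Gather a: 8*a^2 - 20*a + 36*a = 8*a^2 + 16*a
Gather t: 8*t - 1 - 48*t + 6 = 5 - 40*t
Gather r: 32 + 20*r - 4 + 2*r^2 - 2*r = 2*r^2 + 18*r + 28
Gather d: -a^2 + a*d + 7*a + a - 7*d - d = -a^2 + 8*a + d*(a - 8)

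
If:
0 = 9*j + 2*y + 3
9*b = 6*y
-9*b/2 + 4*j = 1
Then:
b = -2/5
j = -1/5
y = -3/5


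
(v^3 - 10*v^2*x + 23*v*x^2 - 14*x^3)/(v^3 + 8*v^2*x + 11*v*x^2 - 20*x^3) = (v^2 - 9*v*x + 14*x^2)/(v^2 + 9*v*x + 20*x^2)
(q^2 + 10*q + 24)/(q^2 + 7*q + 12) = (q + 6)/(q + 3)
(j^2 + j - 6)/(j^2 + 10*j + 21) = (j - 2)/(j + 7)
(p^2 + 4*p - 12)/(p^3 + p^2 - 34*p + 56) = (p + 6)/(p^2 + 3*p - 28)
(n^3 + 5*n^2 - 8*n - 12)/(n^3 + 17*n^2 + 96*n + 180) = (n^2 - n - 2)/(n^2 + 11*n + 30)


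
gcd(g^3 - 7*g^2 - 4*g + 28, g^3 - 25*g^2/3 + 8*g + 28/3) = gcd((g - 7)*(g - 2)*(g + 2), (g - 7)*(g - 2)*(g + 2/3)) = g^2 - 9*g + 14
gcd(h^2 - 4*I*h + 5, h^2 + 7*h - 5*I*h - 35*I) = h - 5*I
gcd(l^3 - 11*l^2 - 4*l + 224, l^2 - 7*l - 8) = l - 8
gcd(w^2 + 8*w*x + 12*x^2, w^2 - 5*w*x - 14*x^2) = w + 2*x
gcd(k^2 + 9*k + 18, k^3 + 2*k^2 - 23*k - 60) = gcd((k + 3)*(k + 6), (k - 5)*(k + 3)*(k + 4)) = k + 3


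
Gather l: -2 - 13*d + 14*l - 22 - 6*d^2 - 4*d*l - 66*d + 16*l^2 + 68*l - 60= -6*d^2 - 79*d + 16*l^2 + l*(82 - 4*d) - 84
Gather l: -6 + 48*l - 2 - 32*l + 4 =16*l - 4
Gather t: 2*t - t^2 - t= -t^2 + t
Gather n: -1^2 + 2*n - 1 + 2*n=4*n - 2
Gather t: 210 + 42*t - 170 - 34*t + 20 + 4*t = 12*t + 60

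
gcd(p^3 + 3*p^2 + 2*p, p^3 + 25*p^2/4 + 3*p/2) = p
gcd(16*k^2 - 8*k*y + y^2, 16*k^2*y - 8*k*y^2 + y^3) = 16*k^2 - 8*k*y + y^2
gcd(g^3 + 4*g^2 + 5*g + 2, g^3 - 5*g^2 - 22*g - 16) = g^2 + 3*g + 2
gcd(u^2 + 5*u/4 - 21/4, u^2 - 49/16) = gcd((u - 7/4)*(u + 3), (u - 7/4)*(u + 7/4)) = u - 7/4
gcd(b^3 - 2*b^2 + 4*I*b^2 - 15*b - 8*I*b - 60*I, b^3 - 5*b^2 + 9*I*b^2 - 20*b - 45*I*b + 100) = b^2 + b*(-5 + 4*I) - 20*I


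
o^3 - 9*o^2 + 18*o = o*(o - 6)*(o - 3)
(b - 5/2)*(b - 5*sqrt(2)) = b^2 - 5*sqrt(2)*b - 5*b/2 + 25*sqrt(2)/2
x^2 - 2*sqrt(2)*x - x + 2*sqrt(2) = (x - 1)*(x - 2*sqrt(2))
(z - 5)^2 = z^2 - 10*z + 25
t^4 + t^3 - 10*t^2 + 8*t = t*(t - 2)*(t - 1)*(t + 4)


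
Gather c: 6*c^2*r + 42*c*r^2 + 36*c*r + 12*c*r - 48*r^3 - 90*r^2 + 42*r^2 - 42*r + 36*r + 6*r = 6*c^2*r + c*(42*r^2 + 48*r) - 48*r^3 - 48*r^2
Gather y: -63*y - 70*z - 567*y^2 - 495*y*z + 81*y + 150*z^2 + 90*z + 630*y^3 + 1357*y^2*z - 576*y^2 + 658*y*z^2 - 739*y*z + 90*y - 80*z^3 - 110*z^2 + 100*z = 630*y^3 + y^2*(1357*z - 1143) + y*(658*z^2 - 1234*z + 108) - 80*z^3 + 40*z^2 + 120*z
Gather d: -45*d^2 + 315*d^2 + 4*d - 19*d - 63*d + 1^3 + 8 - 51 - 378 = 270*d^2 - 78*d - 420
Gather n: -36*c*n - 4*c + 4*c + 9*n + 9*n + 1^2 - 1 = n*(18 - 36*c)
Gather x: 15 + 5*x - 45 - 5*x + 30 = 0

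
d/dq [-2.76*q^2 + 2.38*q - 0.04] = 2.38 - 5.52*q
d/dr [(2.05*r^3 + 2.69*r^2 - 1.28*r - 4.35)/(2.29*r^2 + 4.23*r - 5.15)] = (4.6945*r^4 + 17.343*r^3 - 17.3626*r^2 - 7.784*r + 24.9925)/(5.2441*r^4 + 19.3734*r^3 - 5.6941*r^2 - 43.569*r + 26.5225)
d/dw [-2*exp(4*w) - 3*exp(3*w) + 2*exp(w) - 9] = (-8*exp(3*w) - 9*exp(2*w) + 2)*exp(w)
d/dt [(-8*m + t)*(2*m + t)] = -6*m + 2*t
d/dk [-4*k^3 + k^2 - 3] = 2*k*(1 - 6*k)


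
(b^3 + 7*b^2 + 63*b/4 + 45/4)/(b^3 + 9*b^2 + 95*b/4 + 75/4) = (b + 3)/(b + 5)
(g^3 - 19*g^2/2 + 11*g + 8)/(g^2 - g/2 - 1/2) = (g^2 - 10*g + 16)/(g - 1)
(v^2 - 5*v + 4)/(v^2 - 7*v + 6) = (v - 4)/(v - 6)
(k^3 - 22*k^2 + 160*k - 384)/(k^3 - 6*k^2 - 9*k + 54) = (k^2 - 16*k + 64)/(k^2 - 9)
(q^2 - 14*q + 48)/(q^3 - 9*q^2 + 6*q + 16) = (q - 6)/(q^2 - q - 2)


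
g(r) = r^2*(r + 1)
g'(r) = r^2 + 2*r*(r + 1) = r*(3*r + 2)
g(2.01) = 12.16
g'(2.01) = 16.14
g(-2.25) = -6.33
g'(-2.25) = 10.69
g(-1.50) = -1.12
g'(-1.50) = 3.75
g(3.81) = 69.82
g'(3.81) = 51.17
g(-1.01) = -0.01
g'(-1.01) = 1.04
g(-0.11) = 0.01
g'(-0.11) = -0.18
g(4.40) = 104.54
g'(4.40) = 66.88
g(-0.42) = 0.10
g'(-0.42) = -0.31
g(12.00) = 1872.00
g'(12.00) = 456.00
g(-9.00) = -648.00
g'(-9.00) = 225.00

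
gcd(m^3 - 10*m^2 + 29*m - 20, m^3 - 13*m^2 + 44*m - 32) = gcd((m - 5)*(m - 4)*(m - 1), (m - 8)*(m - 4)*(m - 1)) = m^2 - 5*m + 4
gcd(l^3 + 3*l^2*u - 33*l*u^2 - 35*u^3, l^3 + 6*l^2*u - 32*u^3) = 1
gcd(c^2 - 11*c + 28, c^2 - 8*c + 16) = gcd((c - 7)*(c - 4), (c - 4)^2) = c - 4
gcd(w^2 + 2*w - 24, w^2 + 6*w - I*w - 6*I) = w + 6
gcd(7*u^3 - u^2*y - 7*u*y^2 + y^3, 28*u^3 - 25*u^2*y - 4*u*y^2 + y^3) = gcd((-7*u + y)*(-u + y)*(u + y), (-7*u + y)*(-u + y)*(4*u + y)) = 7*u^2 - 8*u*y + y^2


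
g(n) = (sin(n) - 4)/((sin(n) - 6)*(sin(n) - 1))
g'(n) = -(sin(n) - 4)*cos(n)/((sin(n) - 6)*(sin(n) - 1)^2) + cos(n)/((sin(n) - 6)*(sin(n) - 1)) - (sin(n) - 4)*cos(n)/((sin(n) - 6)^2*(sin(n) - 1))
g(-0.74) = -0.42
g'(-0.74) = -0.16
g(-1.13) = -0.37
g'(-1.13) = -0.07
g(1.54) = -1265.45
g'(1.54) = -82170.23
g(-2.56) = -0.45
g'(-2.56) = 0.22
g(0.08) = -0.72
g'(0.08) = -0.72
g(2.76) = -1.03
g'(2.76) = 1.43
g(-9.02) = -0.49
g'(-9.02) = 0.29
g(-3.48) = -0.97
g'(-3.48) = 1.28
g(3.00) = -0.77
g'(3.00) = 0.82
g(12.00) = -0.45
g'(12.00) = -0.22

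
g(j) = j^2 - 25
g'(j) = 2*j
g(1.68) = -22.18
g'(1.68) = 3.36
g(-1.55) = -22.60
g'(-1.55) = -3.10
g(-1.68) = -22.18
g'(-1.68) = -3.36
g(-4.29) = -6.60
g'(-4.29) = -8.58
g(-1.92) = -21.31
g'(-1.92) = -3.84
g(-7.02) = 24.28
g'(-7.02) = -14.04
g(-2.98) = -16.12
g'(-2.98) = -5.96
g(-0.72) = -24.48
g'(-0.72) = -1.44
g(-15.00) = 200.00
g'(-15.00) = -30.00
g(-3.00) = -16.00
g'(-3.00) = -6.00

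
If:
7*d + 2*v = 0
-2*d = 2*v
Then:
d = 0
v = 0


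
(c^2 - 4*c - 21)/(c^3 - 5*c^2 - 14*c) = (c + 3)/(c*(c + 2))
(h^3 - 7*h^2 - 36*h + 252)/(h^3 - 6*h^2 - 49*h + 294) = (h + 6)/(h + 7)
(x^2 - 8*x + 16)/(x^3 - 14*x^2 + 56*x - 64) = (x - 4)/(x^2 - 10*x + 16)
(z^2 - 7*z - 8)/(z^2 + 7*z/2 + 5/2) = 2*(z - 8)/(2*z + 5)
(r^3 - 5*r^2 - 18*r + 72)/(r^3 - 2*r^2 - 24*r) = (r - 3)/r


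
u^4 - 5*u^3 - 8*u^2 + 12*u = u*(u - 6)*(u - 1)*(u + 2)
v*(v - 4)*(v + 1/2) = v^3 - 7*v^2/2 - 2*v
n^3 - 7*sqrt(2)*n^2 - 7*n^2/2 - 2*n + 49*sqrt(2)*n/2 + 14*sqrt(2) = (n - 4)*(n + 1/2)*(n - 7*sqrt(2))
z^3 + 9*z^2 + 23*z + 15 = (z + 1)*(z + 3)*(z + 5)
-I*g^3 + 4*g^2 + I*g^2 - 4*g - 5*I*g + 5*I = (g - I)*(g + 5*I)*(-I*g + I)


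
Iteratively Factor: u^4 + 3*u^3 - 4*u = (u)*(u^3 + 3*u^2 - 4) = u*(u - 1)*(u^2 + 4*u + 4) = u*(u - 1)*(u + 2)*(u + 2)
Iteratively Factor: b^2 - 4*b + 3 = (b - 1)*(b - 3)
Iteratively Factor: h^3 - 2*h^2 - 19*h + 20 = (h - 5)*(h^2 + 3*h - 4) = (h - 5)*(h + 4)*(h - 1)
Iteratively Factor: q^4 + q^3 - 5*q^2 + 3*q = (q + 3)*(q^3 - 2*q^2 + q) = (q - 1)*(q + 3)*(q^2 - q) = q*(q - 1)*(q + 3)*(q - 1)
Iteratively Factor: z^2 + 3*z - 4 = (z + 4)*(z - 1)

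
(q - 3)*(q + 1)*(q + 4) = q^3 + 2*q^2 - 11*q - 12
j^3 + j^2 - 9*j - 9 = (j - 3)*(j + 1)*(j + 3)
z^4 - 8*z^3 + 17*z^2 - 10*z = z*(z - 5)*(z - 2)*(z - 1)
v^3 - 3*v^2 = v^2*(v - 3)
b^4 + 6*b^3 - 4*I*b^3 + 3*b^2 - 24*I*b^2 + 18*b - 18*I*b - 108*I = (b + 6)*(b - 3*I)^2*(b + 2*I)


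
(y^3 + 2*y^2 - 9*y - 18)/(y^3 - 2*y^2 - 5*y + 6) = (y + 3)/(y - 1)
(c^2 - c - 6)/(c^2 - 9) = (c + 2)/(c + 3)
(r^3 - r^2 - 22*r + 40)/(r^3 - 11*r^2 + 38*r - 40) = (r + 5)/(r - 5)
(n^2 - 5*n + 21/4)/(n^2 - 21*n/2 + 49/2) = (n - 3/2)/(n - 7)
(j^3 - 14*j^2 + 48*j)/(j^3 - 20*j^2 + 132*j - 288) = j/(j - 6)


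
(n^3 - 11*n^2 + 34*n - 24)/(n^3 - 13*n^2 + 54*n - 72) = (n - 1)/(n - 3)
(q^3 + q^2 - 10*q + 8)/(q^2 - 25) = (q^3 + q^2 - 10*q + 8)/(q^2 - 25)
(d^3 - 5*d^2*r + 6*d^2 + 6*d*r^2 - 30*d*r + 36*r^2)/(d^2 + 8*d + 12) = (d^2 - 5*d*r + 6*r^2)/(d + 2)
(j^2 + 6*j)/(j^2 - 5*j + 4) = j*(j + 6)/(j^2 - 5*j + 4)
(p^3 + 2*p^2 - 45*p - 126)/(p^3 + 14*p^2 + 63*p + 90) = (p - 7)/(p + 5)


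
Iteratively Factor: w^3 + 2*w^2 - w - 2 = (w + 1)*(w^2 + w - 2) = (w - 1)*(w + 1)*(w + 2)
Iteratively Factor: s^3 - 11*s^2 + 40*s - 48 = (s - 4)*(s^2 - 7*s + 12) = (s - 4)*(s - 3)*(s - 4)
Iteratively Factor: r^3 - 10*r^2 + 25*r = (r - 5)*(r^2 - 5*r) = r*(r - 5)*(r - 5)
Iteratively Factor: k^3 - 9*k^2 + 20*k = (k - 5)*(k^2 - 4*k) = k*(k - 5)*(k - 4)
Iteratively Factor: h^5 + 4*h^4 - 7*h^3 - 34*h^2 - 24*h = (h + 2)*(h^4 + 2*h^3 - 11*h^2 - 12*h) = (h + 1)*(h + 2)*(h^3 + h^2 - 12*h) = (h + 1)*(h + 2)*(h + 4)*(h^2 - 3*h) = (h - 3)*(h + 1)*(h + 2)*(h + 4)*(h)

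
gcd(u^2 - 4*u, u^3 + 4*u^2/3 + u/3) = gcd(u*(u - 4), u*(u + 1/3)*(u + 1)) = u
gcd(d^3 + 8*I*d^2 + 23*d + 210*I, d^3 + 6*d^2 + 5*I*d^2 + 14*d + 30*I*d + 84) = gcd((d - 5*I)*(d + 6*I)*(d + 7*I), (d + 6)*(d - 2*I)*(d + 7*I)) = d + 7*I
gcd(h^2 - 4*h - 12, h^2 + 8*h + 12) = h + 2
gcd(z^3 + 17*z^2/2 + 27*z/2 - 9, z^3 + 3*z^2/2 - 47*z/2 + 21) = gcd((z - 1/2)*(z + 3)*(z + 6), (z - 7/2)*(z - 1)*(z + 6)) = z + 6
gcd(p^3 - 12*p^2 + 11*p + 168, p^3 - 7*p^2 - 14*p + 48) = p^2 - 5*p - 24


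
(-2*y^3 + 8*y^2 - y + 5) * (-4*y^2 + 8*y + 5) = 8*y^5 - 48*y^4 + 58*y^3 + 12*y^2 + 35*y + 25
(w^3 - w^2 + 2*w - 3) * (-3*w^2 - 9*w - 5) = -3*w^5 - 6*w^4 - 2*w^3 - 4*w^2 + 17*w + 15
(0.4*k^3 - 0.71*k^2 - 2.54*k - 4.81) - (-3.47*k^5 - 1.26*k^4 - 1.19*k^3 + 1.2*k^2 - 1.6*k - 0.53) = 3.47*k^5 + 1.26*k^4 + 1.59*k^3 - 1.91*k^2 - 0.94*k - 4.28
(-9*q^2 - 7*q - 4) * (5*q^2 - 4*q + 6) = -45*q^4 + q^3 - 46*q^2 - 26*q - 24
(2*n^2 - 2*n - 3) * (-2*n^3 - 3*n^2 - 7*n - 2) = -4*n^5 - 2*n^4 - 2*n^3 + 19*n^2 + 25*n + 6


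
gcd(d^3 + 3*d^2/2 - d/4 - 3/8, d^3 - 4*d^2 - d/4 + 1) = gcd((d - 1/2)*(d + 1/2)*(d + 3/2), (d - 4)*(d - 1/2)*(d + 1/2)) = d^2 - 1/4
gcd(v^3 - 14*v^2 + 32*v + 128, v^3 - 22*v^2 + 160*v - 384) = v^2 - 16*v + 64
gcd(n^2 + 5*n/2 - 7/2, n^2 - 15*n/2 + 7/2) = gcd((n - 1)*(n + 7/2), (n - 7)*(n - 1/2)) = 1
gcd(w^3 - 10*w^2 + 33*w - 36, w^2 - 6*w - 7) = 1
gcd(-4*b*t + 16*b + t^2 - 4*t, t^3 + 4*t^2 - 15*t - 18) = 1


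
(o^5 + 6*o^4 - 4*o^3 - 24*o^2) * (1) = o^5 + 6*o^4 - 4*o^3 - 24*o^2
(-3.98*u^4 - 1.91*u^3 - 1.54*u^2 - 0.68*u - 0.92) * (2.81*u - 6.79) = -11.1838*u^5 + 21.6571*u^4 + 8.6415*u^3 + 8.5458*u^2 + 2.032*u + 6.2468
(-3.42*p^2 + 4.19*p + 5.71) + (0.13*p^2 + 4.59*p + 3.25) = -3.29*p^2 + 8.78*p + 8.96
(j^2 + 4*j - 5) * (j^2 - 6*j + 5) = j^4 - 2*j^3 - 24*j^2 + 50*j - 25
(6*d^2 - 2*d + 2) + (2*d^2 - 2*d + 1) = 8*d^2 - 4*d + 3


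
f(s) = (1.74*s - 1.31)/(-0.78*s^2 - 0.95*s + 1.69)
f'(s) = (1.56*s + 0.95)*(1.74*s - 1.31)/(-0.78*s^2 - 0.95*s + 1.69)^2 + 1.74/(-0.78*s^2 - 0.95*s + 1.69) = (1.3572*s^2 - 2.0436*s + 1.6961)/(0.6084*s^4 + 1.482*s^3 - 1.7339*s^2 - 3.211*s + 2.8561)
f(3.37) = -0.44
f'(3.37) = 0.10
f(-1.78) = -4.84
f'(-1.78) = 11.64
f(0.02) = -0.76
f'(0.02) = 0.59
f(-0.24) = -0.92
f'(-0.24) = 0.65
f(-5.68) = 0.62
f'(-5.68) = 0.17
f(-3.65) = 1.46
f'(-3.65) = 0.99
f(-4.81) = 0.82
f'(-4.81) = 0.31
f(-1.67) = -3.83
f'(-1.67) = 7.33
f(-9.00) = 0.32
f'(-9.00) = 0.05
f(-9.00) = 0.32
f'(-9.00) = 0.05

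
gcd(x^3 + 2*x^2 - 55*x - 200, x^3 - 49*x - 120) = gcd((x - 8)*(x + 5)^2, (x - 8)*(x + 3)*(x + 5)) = x^2 - 3*x - 40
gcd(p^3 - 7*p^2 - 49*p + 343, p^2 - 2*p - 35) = p - 7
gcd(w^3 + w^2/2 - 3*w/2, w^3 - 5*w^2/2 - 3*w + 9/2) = w^2 + w/2 - 3/2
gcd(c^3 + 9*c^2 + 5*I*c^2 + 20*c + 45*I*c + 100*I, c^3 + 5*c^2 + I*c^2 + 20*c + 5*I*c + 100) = c^2 + c*(5 + 5*I) + 25*I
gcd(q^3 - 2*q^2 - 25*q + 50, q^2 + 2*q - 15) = q + 5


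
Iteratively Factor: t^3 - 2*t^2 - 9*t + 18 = (t - 3)*(t^2 + t - 6) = (t - 3)*(t + 3)*(t - 2)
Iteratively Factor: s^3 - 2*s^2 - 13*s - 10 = (s + 2)*(s^2 - 4*s - 5) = (s + 1)*(s + 2)*(s - 5)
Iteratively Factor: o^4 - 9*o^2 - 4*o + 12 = (o + 2)*(o^3 - 2*o^2 - 5*o + 6) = (o + 2)^2*(o^2 - 4*o + 3) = (o - 1)*(o + 2)^2*(o - 3)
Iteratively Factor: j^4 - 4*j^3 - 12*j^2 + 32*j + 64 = (j - 4)*(j^3 - 12*j - 16) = (j - 4)*(j + 2)*(j^2 - 2*j - 8) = (j - 4)*(j + 2)^2*(j - 4)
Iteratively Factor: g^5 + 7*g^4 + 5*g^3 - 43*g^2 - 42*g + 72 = (g + 3)*(g^4 + 4*g^3 - 7*g^2 - 22*g + 24) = (g - 1)*(g + 3)*(g^3 + 5*g^2 - 2*g - 24) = (g - 1)*(g + 3)*(g + 4)*(g^2 + g - 6) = (g - 2)*(g - 1)*(g + 3)*(g + 4)*(g + 3)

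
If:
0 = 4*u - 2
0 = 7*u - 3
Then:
No Solution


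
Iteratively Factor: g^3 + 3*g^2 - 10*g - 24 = (g - 3)*(g^2 + 6*g + 8) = (g - 3)*(g + 2)*(g + 4)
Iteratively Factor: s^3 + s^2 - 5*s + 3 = (s - 1)*(s^2 + 2*s - 3) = (s - 1)^2*(s + 3)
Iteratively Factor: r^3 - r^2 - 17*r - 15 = (r + 3)*(r^2 - 4*r - 5) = (r + 1)*(r + 3)*(r - 5)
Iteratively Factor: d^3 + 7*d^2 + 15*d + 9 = (d + 3)*(d^2 + 4*d + 3) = (d + 1)*(d + 3)*(d + 3)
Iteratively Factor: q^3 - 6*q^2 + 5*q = (q)*(q^2 - 6*q + 5) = q*(q - 1)*(q - 5)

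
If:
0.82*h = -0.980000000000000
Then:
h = -1.20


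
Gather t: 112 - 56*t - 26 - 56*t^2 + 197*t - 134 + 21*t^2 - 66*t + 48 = -35*t^2 + 75*t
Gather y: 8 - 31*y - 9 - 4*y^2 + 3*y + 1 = -4*y^2 - 28*y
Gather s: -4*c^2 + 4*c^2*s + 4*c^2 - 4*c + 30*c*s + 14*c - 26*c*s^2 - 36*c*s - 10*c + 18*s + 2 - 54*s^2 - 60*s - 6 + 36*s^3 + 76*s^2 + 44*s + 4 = 36*s^3 + s^2*(22 - 26*c) + s*(4*c^2 - 6*c + 2)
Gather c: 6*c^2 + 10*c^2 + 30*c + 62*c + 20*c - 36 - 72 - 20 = 16*c^2 + 112*c - 128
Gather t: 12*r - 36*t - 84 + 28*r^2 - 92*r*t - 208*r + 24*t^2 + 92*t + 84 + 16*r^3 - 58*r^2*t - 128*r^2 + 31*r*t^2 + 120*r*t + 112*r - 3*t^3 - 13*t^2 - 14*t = 16*r^3 - 100*r^2 - 84*r - 3*t^3 + t^2*(31*r + 11) + t*(-58*r^2 + 28*r + 42)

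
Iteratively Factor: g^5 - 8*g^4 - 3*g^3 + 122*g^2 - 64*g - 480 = (g - 4)*(g^4 - 4*g^3 - 19*g^2 + 46*g + 120) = (g - 4)^2*(g^3 - 19*g - 30) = (g - 4)^2*(g + 2)*(g^2 - 2*g - 15) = (g - 4)^2*(g + 2)*(g + 3)*(g - 5)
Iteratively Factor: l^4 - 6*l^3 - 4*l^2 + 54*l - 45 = (l - 3)*(l^3 - 3*l^2 - 13*l + 15) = (l - 3)*(l - 1)*(l^2 - 2*l - 15) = (l - 5)*(l - 3)*(l - 1)*(l + 3)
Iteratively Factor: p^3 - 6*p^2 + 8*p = (p)*(p^2 - 6*p + 8) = p*(p - 2)*(p - 4)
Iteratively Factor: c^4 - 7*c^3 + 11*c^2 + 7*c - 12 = (c - 1)*(c^3 - 6*c^2 + 5*c + 12) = (c - 1)*(c + 1)*(c^2 - 7*c + 12) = (c - 4)*(c - 1)*(c + 1)*(c - 3)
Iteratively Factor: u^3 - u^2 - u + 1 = (u - 1)*(u^2 - 1) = (u - 1)^2*(u + 1)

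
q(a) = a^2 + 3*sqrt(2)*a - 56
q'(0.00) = 4.24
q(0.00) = -56.00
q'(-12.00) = -19.76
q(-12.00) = 37.09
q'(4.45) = 13.14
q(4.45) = -17.32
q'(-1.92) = 0.40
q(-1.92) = -60.46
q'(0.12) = 4.48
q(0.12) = -55.48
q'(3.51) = 11.26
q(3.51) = -28.79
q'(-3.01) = -1.78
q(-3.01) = -59.71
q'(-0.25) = 3.74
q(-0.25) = -57.00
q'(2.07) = 8.38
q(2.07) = -42.93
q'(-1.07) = 2.10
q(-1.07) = -59.39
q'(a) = 2*a + 3*sqrt(2)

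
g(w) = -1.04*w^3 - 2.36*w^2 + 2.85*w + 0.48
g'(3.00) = -39.39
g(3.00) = -40.29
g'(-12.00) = -389.79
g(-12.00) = 1423.56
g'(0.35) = 0.82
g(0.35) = 1.14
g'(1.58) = -12.40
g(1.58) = -5.01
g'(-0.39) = 4.22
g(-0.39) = -0.93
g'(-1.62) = 2.31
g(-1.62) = -5.91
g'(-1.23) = 3.94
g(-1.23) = -4.66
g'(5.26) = -108.30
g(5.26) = -201.18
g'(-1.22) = 3.96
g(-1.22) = -4.62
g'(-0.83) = 4.62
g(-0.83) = -2.92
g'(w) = -3.12*w^2 - 4.72*w + 2.85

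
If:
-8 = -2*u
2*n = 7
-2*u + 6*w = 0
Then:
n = 7/2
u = 4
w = 4/3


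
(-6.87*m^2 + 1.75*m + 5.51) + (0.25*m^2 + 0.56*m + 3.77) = -6.62*m^2 + 2.31*m + 9.28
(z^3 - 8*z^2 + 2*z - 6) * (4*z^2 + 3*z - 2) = 4*z^5 - 29*z^4 - 18*z^3 - 2*z^2 - 22*z + 12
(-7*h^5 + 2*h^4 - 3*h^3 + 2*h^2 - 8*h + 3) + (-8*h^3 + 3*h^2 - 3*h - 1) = -7*h^5 + 2*h^4 - 11*h^3 + 5*h^2 - 11*h + 2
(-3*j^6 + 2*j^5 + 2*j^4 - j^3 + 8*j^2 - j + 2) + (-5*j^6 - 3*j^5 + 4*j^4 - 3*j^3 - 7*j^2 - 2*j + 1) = -8*j^6 - j^5 + 6*j^4 - 4*j^3 + j^2 - 3*j + 3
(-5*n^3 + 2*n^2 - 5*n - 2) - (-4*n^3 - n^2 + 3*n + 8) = -n^3 + 3*n^2 - 8*n - 10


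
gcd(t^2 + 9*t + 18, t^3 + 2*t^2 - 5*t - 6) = t + 3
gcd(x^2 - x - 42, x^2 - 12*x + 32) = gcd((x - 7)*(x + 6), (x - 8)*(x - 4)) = 1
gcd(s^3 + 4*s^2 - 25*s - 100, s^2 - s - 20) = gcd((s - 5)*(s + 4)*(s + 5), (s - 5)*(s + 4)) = s^2 - s - 20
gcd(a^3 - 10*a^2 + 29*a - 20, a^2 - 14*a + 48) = 1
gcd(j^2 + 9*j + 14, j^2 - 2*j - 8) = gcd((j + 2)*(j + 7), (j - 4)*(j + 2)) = j + 2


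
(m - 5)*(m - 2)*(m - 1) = m^3 - 8*m^2 + 17*m - 10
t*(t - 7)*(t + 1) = t^3 - 6*t^2 - 7*t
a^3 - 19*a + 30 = (a - 3)*(a - 2)*(a + 5)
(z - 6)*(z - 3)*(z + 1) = z^3 - 8*z^2 + 9*z + 18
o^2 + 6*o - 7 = (o - 1)*(o + 7)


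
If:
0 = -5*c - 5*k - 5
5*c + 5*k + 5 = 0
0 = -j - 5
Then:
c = -k - 1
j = -5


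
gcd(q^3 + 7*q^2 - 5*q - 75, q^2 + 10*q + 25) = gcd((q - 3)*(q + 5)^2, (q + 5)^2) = q^2 + 10*q + 25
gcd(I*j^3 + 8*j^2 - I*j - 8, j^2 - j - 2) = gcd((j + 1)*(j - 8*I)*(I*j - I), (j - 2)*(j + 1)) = j + 1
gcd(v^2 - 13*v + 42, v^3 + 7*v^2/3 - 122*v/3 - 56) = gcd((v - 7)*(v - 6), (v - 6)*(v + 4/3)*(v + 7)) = v - 6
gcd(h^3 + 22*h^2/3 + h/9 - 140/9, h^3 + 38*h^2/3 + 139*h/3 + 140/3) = h^2 + 26*h/3 + 35/3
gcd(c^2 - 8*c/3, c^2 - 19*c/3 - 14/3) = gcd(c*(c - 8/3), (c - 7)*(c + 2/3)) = 1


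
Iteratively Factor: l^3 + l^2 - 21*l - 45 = (l + 3)*(l^2 - 2*l - 15) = (l + 3)^2*(l - 5)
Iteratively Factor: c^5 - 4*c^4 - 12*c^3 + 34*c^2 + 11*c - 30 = (c + 1)*(c^4 - 5*c^3 - 7*c^2 + 41*c - 30) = (c - 5)*(c + 1)*(c^3 - 7*c + 6) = (c - 5)*(c - 2)*(c + 1)*(c^2 + 2*c - 3) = (c - 5)*(c - 2)*(c + 1)*(c + 3)*(c - 1)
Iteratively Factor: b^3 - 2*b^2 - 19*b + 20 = (b - 1)*(b^2 - b - 20) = (b - 5)*(b - 1)*(b + 4)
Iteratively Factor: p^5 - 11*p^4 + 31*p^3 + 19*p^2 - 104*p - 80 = (p + 1)*(p^4 - 12*p^3 + 43*p^2 - 24*p - 80) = (p - 4)*(p + 1)*(p^3 - 8*p^2 + 11*p + 20) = (p - 4)^2*(p + 1)*(p^2 - 4*p - 5) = (p - 5)*(p - 4)^2*(p + 1)*(p + 1)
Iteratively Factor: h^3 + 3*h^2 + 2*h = (h)*(h^2 + 3*h + 2) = h*(h + 2)*(h + 1)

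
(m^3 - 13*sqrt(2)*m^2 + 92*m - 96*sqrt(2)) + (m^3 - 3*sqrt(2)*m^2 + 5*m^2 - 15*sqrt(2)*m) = 2*m^3 - 16*sqrt(2)*m^2 + 5*m^2 - 15*sqrt(2)*m + 92*m - 96*sqrt(2)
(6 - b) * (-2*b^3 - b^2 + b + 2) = 2*b^4 - 11*b^3 - 7*b^2 + 4*b + 12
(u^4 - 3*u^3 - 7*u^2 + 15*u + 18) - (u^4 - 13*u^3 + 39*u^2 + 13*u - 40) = 10*u^3 - 46*u^2 + 2*u + 58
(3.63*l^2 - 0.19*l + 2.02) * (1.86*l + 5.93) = 6.7518*l^3 + 21.1725*l^2 + 2.6305*l + 11.9786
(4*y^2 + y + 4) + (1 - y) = 4*y^2 + 5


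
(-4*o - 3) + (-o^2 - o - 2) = -o^2 - 5*o - 5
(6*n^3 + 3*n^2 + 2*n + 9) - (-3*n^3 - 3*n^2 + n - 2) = 9*n^3 + 6*n^2 + n + 11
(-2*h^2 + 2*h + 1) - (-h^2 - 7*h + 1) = -h^2 + 9*h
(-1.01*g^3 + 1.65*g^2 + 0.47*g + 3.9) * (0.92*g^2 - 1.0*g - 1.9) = -0.9292*g^5 + 2.528*g^4 + 0.7014*g^3 - 0.0169999999999997*g^2 - 4.793*g - 7.41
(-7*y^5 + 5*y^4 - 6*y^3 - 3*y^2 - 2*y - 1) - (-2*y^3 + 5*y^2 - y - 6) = -7*y^5 + 5*y^4 - 4*y^3 - 8*y^2 - y + 5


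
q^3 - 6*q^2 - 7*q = q*(q - 7)*(q + 1)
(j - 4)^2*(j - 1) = j^3 - 9*j^2 + 24*j - 16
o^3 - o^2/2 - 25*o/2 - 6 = (o - 4)*(o + 1/2)*(o + 3)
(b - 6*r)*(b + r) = b^2 - 5*b*r - 6*r^2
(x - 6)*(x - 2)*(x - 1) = x^3 - 9*x^2 + 20*x - 12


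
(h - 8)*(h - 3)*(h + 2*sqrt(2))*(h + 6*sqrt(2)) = h^4 - 11*h^3 + 8*sqrt(2)*h^3 - 88*sqrt(2)*h^2 + 48*h^2 - 264*h + 192*sqrt(2)*h + 576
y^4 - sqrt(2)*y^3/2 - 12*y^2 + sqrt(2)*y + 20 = (y - 5*sqrt(2)/2)*(y - sqrt(2))*(y + sqrt(2))*(y + 2*sqrt(2))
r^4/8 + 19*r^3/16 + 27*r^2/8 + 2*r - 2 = (r/4 + 1)*(r/2 + 1)*(r - 1/2)*(r + 4)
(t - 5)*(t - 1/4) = t^2 - 21*t/4 + 5/4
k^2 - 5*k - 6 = (k - 6)*(k + 1)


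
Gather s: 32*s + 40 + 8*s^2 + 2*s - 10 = 8*s^2 + 34*s + 30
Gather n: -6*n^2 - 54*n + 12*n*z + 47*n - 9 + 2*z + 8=-6*n^2 + n*(12*z - 7) + 2*z - 1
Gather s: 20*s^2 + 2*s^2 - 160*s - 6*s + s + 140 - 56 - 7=22*s^2 - 165*s + 77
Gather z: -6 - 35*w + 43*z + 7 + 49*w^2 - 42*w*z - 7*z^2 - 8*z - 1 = 49*w^2 - 35*w - 7*z^2 + z*(35 - 42*w)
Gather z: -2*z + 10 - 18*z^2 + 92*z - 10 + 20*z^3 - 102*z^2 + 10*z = 20*z^3 - 120*z^2 + 100*z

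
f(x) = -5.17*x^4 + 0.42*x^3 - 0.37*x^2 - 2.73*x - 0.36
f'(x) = -20.68*x^3 + 1.26*x^2 - 0.74*x - 2.73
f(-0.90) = -1.90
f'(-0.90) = 14.03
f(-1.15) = -7.39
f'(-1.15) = 31.24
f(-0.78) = -0.57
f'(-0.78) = 8.43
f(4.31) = -1769.39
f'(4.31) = -1638.22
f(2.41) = -177.61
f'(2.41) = -286.66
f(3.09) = -471.27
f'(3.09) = -603.12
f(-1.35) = -15.55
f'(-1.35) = 51.45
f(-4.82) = -2833.31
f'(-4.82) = 2345.86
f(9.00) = -33669.09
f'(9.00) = -14983.05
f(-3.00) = -425.61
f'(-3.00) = 569.19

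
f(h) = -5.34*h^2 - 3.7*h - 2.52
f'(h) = -10.68*h - 3.7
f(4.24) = -114.21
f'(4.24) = -48.98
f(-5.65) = -152.08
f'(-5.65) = 56.64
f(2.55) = -46.68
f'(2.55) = -30.93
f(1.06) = -12.44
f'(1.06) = -15.02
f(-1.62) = -10.54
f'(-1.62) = 13.60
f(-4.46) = -92.24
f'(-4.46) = 43.93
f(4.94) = -151.11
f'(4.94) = -56.46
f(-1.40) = -7.81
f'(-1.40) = 11.25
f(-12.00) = -727.08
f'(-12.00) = 124.46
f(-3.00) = -39.48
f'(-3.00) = 28.34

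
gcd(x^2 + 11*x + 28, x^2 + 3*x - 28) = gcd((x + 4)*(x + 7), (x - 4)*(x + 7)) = x + 7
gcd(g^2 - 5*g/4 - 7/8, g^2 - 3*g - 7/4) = g + 1/2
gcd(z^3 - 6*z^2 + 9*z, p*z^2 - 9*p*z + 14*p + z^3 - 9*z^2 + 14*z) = 1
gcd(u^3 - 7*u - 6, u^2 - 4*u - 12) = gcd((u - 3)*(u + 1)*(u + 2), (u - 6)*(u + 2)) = u + 2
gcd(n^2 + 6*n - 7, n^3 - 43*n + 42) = n^2 + 6*n - 7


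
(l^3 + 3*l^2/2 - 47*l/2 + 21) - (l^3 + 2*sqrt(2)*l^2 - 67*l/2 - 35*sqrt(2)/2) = -2*sqrt(2)*l^2 + 3*l^2/2 + 10*l + 21 + 35*sqrt(2)/2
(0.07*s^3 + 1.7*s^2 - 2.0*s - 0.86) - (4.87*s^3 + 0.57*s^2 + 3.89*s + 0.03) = -4.8*s^3 + 1.13*s^2 - 5.89*s - 0.89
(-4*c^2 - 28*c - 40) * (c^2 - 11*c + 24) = -4*c^4 + 16*c^3 + 172*c^2 - 232*c - 960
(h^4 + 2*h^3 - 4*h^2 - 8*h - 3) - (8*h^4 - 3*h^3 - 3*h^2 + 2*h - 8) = -7*h^4 + 5*h^3 - h^2 - 10*h + 5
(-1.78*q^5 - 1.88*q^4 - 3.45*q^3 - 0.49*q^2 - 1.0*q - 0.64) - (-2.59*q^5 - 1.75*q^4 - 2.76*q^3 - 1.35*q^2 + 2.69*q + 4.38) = 0.81*q^5 - 0.13*q^4 - 0.69*q^3 + 0.86*q^2 - 3.69*q - 5.02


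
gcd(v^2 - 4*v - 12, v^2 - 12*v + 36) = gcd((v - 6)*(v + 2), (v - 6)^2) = v - 6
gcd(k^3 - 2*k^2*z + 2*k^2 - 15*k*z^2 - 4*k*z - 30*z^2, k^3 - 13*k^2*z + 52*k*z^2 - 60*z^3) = -k + 5*z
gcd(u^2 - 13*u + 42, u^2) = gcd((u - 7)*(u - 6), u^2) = 1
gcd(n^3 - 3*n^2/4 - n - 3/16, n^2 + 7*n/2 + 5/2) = 1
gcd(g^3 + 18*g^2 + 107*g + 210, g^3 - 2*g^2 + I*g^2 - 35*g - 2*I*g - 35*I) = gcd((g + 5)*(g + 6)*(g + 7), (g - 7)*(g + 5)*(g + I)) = g + 5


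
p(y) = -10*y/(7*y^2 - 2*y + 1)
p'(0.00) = -10.00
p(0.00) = 0.00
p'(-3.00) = 0.13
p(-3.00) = 0.43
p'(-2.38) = 0.19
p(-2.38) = 0.52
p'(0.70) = 2.65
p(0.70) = -2.31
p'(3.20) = 0.16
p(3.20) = -0.48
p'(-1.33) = 0.44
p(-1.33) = 0.83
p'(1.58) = 0.70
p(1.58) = -1.03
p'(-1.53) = 0.37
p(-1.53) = 0.75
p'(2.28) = 0.33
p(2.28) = -0.69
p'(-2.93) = 0.13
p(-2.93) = 0.44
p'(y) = -10*y*(2 - 14*y)/(7*y^2 - 2*y + 1)^2 - 10/(7*y^2 - 2*y + 1)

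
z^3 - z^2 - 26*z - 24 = (z - 6)*(z + 1)*(z + 4)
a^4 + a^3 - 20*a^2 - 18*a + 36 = (a - 1)*(a + 2)*(a - 3*sqrt(2))*(a + 3*sqrt(2))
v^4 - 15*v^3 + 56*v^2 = v^2*(v - 8)*(v - 7)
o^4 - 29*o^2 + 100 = (o - 5)*(o - 2)*(o + 2)*(o + 5)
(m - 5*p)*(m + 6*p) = m^2 + m*p - 30*p^2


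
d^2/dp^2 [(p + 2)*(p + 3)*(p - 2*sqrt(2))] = 6*p - 4*sqrt(2) + 10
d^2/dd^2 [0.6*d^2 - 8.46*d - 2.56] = 1.20000000000000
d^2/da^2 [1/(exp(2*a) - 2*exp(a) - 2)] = 2*((1 - 2*exp(a))*(-exp(2*a) + 2*exp(a) + 2) - 4*(1 - exp(a))^2*exp(a))*exp(a)/(-exp(2*a) + 2*exp(a) + 2)^3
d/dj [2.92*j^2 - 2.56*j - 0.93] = 5.84*j - 2.56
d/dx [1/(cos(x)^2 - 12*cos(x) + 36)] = 2*sin(x)/(cos(x) - 6)^3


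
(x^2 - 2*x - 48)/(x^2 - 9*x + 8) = (x + 6)/(x - 1)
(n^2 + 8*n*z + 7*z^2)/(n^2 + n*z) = (n + 7*z)/n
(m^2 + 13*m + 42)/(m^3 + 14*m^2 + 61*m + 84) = (m + 6)/(m^2 + 7*m + 12)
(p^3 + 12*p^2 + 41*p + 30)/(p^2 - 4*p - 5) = (p^2 + 11*p + 30)/(p - 5)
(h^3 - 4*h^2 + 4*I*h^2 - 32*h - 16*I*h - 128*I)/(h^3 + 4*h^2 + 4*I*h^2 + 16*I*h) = (h - 8)/h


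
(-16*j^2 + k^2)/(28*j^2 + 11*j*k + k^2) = (-4*j + k)/(7*j + k)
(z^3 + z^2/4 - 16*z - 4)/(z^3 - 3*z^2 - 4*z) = (z^2 + 17*z/4 + 1)/(z*(z + 1))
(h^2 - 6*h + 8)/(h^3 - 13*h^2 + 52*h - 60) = (h - 4)/(h^2 - 11*h + 30)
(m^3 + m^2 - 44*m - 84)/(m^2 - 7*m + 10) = (m^3 + m^2 - 44*m - 84)/(m^2 - 7*m + 10)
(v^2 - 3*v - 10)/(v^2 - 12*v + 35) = (v + 2)/(v - 7)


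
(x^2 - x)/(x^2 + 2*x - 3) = x/(x + 3)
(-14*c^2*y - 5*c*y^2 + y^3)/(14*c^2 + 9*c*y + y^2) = y*(-7*c + y)/(7*c + y)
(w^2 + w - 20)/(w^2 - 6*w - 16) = (-w^2 - w + 20)/(-w^2 + 6*w + 16)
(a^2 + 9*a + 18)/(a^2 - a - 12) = (a + 6)/(a - 4)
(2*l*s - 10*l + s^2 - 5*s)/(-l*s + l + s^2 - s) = (-2*l*s + 10*l - s^2 + 5*s)/(l*s - l - s^2 + s)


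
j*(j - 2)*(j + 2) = j^3 - 4*j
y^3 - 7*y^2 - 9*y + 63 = (y - 7)*(y - 3)*(y + 3)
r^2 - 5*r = r*(r - 5)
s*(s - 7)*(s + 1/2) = s^3 - 13*s^2/2 - 7*s/2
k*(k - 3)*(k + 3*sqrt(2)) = k^3 - 3*k^2 + 3*sqrt(2)*k^2 - 9*sqrt(2)*k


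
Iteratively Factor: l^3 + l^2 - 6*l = (l)*(l^2 + l - 6) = l*(l + 3)*(l - 2)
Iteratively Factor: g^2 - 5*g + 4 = (g - 4)*(g - 1)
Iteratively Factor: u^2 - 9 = (u + 3)*(u - 3)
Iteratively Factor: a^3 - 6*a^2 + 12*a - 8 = (a - 2)*(a^2 - 4*a + 4) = (a - 2)^2*(a - 2)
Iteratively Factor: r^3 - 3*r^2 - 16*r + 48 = (r - 3)*(r^2 - 16) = (r - 4)*(r - 3)*(r + 4)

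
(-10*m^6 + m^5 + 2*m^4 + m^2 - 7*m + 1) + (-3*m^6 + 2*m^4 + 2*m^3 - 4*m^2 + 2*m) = -13*m^6 + m^5 + 4*m^4 + 2*m^3 - 3*m^2 - 5*m + 1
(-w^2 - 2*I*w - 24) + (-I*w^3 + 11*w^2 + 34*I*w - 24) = -I*w^3 + 10*w^2 + 32*I*w - 48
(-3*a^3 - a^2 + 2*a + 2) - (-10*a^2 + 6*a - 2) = -3*a^3 + 9*a^2 - 4*a + 4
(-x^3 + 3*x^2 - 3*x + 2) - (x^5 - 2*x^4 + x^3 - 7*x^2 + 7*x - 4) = -x^5 + 2*x^4 - 2*x^3 + 10*x^2 - 10*x + 6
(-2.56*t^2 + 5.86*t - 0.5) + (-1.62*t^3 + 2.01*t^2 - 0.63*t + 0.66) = -1.62*t^3 - 0.55*t^2 + 5.23*t + 0.16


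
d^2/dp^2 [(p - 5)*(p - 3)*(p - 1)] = 6*p - 18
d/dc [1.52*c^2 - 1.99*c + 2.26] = 3.04*c - 1.99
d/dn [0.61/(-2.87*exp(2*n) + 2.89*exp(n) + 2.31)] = (3.5014*exp(n) - 1.7629)*exp(n)/(-2.87*exp(2*n) + 2.89*exp(n) + 2.31)^2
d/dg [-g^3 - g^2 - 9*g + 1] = -3*g^2 - 2*g - 9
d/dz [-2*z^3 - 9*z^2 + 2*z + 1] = -6*z^2 - 18*z + 2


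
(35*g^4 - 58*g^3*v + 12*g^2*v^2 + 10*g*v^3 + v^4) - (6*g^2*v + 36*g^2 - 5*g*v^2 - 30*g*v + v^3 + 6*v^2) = 35*g^4 - 58*g^3*v + 12*g^2*v^2 - 6*g^2*v - 36*g^2 + 10*g*v^3 + 5*g*v^2 + 30*g*v + v^4 - v^3 - 6*v^2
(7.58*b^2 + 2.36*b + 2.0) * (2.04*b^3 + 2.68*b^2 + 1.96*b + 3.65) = 15.4632*b^5 + 25.1288*b^4 + 25.2616*b^3 + 37.6526*b^2 + 12.534*b + 7.3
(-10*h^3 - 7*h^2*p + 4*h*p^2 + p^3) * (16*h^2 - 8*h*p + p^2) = -160*h^5 - 32*h^4*p + 110*h^3*p^2 - 23*h^2*p^3 - 4*h*p^4 + p^5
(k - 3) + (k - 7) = 2*k - 10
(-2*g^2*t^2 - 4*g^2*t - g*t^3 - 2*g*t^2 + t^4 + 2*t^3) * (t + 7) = -2*g^2*t^3 - 18*g^2*t^2 - 28*g^2*t - g*t^4 - 9*g*t^3 - 14*g*t^2 + t^5 + 9*t^4 + 14*t^3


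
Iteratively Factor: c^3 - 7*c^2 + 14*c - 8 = (c - 1)*(c^2 - 6*c + 8) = (c - 2)*(c - 1)*(c - 4)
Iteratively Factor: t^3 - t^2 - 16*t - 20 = (t + 2)*(t^2 - 3*t - 10) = (t - 5)*(t + 2)*(t + 2)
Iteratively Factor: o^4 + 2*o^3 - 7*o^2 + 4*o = (o + 4)*(o^3 - 2*o^2 + o) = o*(o + 4)*(o^2 - 2*o + 1) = o*(o - 1)*(o + 4)*(o - 1)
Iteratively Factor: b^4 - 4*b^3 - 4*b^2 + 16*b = (b - 2)*(b^3 - 2*b^2 - 8*b) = (b - 2)*(b + 2)*(b^2 - 4*b) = b*(b - 2)*(b + 2)*(b - 4)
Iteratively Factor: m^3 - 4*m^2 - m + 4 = (m - 1)*(m^2 - 3*m - 4) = (m - 1)*(m + 1)*(m - 4)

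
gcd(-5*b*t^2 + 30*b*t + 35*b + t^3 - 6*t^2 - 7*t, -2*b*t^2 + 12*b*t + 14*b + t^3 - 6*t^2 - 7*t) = t^2 - 6*t - 7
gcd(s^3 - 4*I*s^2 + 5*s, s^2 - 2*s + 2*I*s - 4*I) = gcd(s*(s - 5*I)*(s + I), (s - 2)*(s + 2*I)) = 1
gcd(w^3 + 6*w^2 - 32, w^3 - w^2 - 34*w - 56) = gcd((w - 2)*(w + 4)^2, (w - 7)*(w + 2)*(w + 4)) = w + 4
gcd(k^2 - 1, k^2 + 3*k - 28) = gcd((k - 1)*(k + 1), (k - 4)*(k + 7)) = 1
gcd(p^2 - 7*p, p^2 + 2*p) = p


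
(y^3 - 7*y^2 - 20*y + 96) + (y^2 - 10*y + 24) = y^3 - 6*y^2 - 30*y + 120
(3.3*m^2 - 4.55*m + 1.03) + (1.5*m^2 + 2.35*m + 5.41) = 4.8*m^2 - 2.2*m + 6.44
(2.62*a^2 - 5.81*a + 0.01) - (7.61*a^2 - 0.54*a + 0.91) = -4.99*a^2 - 5.27*a - 0.9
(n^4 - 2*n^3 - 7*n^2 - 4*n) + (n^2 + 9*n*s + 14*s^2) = n^4 - 2*n^3 - 6*n^2 + 9*n*s - 4*n + 14*s^2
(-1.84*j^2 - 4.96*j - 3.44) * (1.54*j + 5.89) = -2.8336*j^3 - 18.476*j^2 - 34.512*j - 20.2616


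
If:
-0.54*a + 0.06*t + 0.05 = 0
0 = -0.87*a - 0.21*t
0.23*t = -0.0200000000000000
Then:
No Solution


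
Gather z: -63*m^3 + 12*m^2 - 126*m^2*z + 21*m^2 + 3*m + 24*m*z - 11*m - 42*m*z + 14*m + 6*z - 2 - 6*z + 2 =-63*m^3 + 33*m^2 + 6*m + z*(-126*m^2 - 18*m)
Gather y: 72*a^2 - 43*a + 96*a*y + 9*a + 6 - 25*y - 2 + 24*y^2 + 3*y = 72*a^2 - 34*a + 24*y^2 + y*(96*a - 22) + 4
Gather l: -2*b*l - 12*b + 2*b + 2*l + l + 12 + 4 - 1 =-10*b + l*(3 - 2*b) + 15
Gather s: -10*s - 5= -10*s - 5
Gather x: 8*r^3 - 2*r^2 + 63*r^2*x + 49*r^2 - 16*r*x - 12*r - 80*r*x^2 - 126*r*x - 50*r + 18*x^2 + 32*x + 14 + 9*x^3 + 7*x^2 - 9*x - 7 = 8*r^3 + 47*r^2 - 62*r + 9*x^3 + x^2*(25 - 80*r) + x*(63*r^2 - 142*r + 23) + 7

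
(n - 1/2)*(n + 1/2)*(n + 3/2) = n^3 + 3*n^2/2 - n/4 - 3/8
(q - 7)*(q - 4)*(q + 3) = q^3 - 8*q^2 - 5*q + 84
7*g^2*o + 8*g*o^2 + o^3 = o*(g + o)*(7*g + o)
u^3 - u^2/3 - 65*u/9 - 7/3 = (u - 3)*(u + 1/3)*(u + 7/3)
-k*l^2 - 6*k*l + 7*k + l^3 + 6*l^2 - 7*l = (-k + l)*(l - 1)*(l + 7)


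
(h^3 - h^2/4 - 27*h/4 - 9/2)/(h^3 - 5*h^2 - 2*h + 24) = (h + 3/4)/(h - 4)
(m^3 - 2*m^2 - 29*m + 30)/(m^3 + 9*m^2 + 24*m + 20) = (m^2 - 7*m + 6)/(m^2 + 4*m + 4)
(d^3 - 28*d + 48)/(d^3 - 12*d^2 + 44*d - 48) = (d + 6)/(d - 6)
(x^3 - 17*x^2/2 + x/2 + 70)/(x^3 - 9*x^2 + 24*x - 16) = (2*x^2 - 9*x - 35)/(2*(x^2 - 5*x + 4))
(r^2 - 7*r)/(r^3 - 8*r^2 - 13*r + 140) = r/(r^2 - r - 20)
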